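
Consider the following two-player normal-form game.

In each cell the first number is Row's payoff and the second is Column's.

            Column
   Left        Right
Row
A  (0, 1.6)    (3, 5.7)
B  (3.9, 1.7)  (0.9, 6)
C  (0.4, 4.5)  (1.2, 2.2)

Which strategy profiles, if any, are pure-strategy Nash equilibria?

Pure NE: (A, Right)

For each player, find the best response to each opponent profile; mutual best responses are the pure NE.
Row against Left: payoffs 0, 3.9, 0.4 → best response B.
Row against Right: payoffs 3, 0.9, 1.2 → best response A.
Column against A: payoffs 1.6, 5.7 → best response Right.
Column against B: payoffs 1.7, 6 → best response Right.
Column against C: payoffs 4.5, 2.2 → best response Left.
Mutual best responses: (A, Right).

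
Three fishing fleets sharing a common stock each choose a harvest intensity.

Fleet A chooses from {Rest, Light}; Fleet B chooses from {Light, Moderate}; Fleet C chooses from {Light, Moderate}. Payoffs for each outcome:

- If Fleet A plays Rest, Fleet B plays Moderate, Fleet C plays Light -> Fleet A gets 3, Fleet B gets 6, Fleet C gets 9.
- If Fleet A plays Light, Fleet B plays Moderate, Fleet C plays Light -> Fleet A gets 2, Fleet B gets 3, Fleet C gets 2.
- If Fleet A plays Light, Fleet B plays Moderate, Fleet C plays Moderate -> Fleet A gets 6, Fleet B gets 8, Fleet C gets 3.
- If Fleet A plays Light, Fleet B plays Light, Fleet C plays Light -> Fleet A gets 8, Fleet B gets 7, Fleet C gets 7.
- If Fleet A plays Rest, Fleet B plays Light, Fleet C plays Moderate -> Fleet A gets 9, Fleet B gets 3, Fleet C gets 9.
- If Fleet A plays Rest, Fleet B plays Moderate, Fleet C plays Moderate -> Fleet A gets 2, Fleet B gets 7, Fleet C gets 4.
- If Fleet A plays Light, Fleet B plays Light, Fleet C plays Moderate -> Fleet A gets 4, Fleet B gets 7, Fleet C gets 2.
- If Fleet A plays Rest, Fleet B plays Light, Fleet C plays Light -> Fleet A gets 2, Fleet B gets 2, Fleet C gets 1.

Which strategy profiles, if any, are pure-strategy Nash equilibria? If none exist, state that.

Mark each player's best response to every combination of opponents' strategies; a profile where every player is best-responding is a pure Nash equilibrium.
Fleet A against (Light, Light): payoffs 2, 8 → best response Light.
Fleet A against (Light, Moderate): payoffs 9, 4 → best response Rest.
Fleet A against (Moderate, Light): payoffs 3, 2 → best response Rest.
Fleet A against (Moderate, Moderate): payoffs 2, 6 → best response Light.
Fleet B against (Rest, Light): payoffs 2, 6 → best response Moderate.
Fleet B against (Rest, Moderate): payoffs 3, 7 → best response Moderate.
Fleet B against (Light, Light): payoffs 7, 3 → best response Light.
Fleet B against (Light, Moderate): payoffs 7, 8 → best response Moderate.
Fleet C against (Rest, Light): payoffs 1, 9 → best response Moderate.
Fleet C against (Rest, Moderate): payoffs 9, 4 → best response Light.
Fleet C against (Light, Light): payoffs 7, 2 → best response Light.
Fleet C against (Light, Moderate): payoffs 2, 3 → best response Moderate.
Mutual best responses: (Rest, Moderate, Light); (Light, Light, Light); (Light, Moderate, Moderate).

(Rest, Moderate, Light), (Light, Light, Light), (Light, Moderate, Moderate)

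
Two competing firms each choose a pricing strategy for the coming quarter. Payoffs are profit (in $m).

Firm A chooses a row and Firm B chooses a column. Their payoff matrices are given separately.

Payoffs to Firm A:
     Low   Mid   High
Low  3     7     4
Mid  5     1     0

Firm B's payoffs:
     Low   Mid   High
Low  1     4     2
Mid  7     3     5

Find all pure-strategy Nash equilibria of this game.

Pure-strategy Nash equilibria: (Low, Mid), (Mid, Low)

Check each profile: it is a Nash equilibrium iff no player can strictly gain by switching unilaterally.
(Low, Low): Firm A can switch to Mid (3 → 5). Not NE.
(Low, Mid): Firm A gets 7, best alternative 1; Firm B gets 4, best alternative 2. No profitable deviation — NE.
(Low, High): Firm B can switch to Mid (2 → 4). Not NE.
(Mid, Low): Firm A gets 5, best alternative 3; Firm B gets 7, best alternative 5. No profitable deviation — NE.
(Mid, Mid): Firm A can switch to Low (1 → 7). Not NE.
(Mid, High): Firm A can switch to Low (0 → 4). Not NE.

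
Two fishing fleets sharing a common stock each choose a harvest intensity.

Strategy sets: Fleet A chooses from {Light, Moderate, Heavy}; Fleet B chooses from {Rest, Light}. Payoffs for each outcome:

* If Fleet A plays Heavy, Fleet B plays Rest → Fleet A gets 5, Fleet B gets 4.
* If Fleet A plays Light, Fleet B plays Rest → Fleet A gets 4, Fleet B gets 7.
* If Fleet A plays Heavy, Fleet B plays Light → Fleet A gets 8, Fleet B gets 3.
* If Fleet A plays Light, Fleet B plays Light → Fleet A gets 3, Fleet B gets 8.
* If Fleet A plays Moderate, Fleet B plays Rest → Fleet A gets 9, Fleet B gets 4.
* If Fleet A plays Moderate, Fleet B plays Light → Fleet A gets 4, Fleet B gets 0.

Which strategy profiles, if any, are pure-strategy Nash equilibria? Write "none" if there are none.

Pure NE: (Moderate, Rest)

(Light, Rest): Fleet A can switch to Moderate (4 → 9). Not NE.
(Light, Light): Fleet A can switch to Moderate (3 → 4). Not NE.
(Moderate, Rest): Fleet A gets 9, best alternative 5; Fleet B gets 4, best alternative 0. No profitable deviation — NE.
(Moderate, Light): Fleet A can switch to Heavy (4 → 8). Not NE.
(Heavy, Rest): Fleet A can switch to Moderate (5 → 9). Not NE.
(Heavy, Light): Fleet B can switch to Rest (3 → 4). Not NE.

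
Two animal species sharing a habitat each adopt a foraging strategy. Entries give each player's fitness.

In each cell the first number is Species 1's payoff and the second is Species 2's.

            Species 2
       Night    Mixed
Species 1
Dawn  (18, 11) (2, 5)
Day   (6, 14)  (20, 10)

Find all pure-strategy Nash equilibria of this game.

(Dawn, Night)

Species 1 against Night: payoffs 18, 6 → best response Dawn.
Species 1 against Mixed: payoffs 2, 20 → best response Day.
Species 2 against Dawn: payoffs 11, 5 → best response Night.
Species 2 against Day: payoffs 14, 10 → best response Night.
Mutual best responses: (Dawn, Night).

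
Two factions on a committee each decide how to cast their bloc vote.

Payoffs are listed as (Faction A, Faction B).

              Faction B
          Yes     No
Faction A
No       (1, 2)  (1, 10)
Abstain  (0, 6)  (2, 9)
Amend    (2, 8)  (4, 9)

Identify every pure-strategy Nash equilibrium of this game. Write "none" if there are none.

Pure NE: (Amend, No)

Faction A against Yes: payoffs 1, 0, 2 → best response Amend.
Faction A against No: payoffs 1, 2, 4 → best response Amend.
Faction B against No: payoffs 2, 10 → best response No.
Faction B against Abstain: payoffs 6, 9 → best response No.
Faction B against Amend: payoffs 8, 9 → best response No.
Mutual best responses: (Amend, No).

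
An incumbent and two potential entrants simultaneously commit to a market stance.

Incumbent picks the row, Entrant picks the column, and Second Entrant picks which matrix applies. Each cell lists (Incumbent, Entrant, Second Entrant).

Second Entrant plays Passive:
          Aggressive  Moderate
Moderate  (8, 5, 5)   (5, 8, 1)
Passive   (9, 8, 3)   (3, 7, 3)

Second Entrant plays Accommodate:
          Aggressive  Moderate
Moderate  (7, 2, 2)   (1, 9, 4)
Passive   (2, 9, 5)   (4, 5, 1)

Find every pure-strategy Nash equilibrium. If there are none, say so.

Incumbent against (Aggressive, Passive): payoffs 8, 9 → best response Passive.
Incumbent against (Aggressive, Accommodate): payoffs 7, 2 → best response Moderate.
Incumbent against (Moderate, Passive): payoffs 5, 3 → best response Moderate.
Incumbent against (Moderate, Accommodate): payoffs 1, 4 → best response Passive.
Entrant against (Moderate, Passive): payoffs 5, 8 → best response Moderate.
Entrant against (Moderate, Accommodate): payoffs 2, 9 → best response Moderate.
Entrant against (Passive, Passive): payoffs 8, 7 → best response Aggressive.
Entrant against (Passive, Accommodate): payoffs 9, 5 → best response Aggressive.
Second Entrant against (Moderate, Aggressive): payoffs 5, 2 → best response Passive.
Second Entrant against (Moderate, Moderate): payoffs 1, 4 → best response Accommodate.
Second Entrant against (Passive, Aggressive): payoffs 3, 5 → best response Accommodate.
Second Entrant against (Passive, Moderate): payoffs 3, 1 → best response Passive.
No profile is a mutual best response for all players.

There is no pure-strategy Nash equilibrium.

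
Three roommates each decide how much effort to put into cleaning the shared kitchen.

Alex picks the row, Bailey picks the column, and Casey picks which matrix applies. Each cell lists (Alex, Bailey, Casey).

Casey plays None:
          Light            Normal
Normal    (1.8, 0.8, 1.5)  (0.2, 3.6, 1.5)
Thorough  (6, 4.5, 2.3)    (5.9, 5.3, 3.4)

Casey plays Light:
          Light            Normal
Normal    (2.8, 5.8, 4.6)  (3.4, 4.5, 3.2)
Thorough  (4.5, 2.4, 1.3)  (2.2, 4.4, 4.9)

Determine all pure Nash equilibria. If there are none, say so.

Check each profile: it is a Nash equilibrium iff no player can strictly gain by switching unilaterally.
(Normal, Light, None): Alex can switch to Thorough (1.8 → 6). Not NE.
(Normal, Light, Light): Alex can switch to Thorough (2.8 → 4.5). Not NE.
(Normal, Normal, None): Alex can switch to Thorough (0.2 → 5.9). Not NE.
(Normal, Normal, Light): Bailey can switch to Light (4.5 → 5.8). Not NE.
(Thorough, Light, None): Bailey can switch to Normal (4.5 → 5.3). Not NE.
(Thorough, Light, Light): Bailey can switch to Normal (2.4 → 4.4). Not NE.
(Thorough, Normal, None): Casey can switch to Light (3.4 → 4.9). Not NE.
(Thorough, Normal, Light): Alex can switch to Normal (2.2 → 3.4). Not NE.

No pure-strategy Nash equilibrium.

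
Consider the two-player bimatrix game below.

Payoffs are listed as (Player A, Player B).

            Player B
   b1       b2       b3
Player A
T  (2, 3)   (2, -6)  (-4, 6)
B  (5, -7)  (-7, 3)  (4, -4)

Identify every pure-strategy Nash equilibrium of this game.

No pure-strategy Nash equilibrium.

(T, b1): Player A can switch to B (2 → 5). Not NE.
(T, b2): Player B can switch to b1 (-6 → 3). Not NE.
(T, b3): Player A can switch to B (-4 → 4). Not NE.
(B, b1): Player B can switch to b2 (-7 → 3). Not NE.
(B, b2): Player A can switch to T (-7 → 2). Not NE.
(B, b3): Player B can switch to b2 (-4 → 3). Not NE.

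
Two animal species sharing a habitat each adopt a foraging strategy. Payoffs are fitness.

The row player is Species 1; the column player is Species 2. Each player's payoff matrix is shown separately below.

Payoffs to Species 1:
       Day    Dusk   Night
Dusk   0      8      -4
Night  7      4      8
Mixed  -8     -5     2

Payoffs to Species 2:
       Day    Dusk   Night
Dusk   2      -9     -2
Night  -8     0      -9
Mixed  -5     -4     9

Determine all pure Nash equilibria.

Check each profile: it is a Nash equilibrium iff no player can strictly gain by switching unilaterally.
(Dusk, Day): Species 1 can switch to Night (0 → 7). Not NE.
(Dusk, Dusk): Species 2 can switch to Day (-9 → 2). Not NE.
(Dusk, Night): Species 1 can switch to Night (-4 → 8). Not NE.
(Night, Day): Species 2 can switch to Dusk (-8 → 0). Not NE.
(Night, Dusk): Species 1 can switch to Dusk (4 → 8). Not NE.
(Night, Night): Species 2 can switch to Day (-9 → -8). Not NE.
(Mixed, Day): Species 1 can switch to Dusk (-8 → 0). Not NE.
(Mixed, Dusk): Species 1 can switch to Dusk (-5 → 8). Not NE.
(The remaining 1 profile has a profitable deviation by the same check.)

This game has no pure Nash equilibrium.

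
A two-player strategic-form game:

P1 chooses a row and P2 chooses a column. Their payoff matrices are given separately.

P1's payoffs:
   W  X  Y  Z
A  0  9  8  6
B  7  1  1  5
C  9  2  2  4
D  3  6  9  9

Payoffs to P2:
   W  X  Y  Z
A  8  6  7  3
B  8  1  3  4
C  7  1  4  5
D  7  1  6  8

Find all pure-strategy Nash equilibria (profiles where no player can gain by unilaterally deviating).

(C, W) and (D, Z)

Check each profile: it is a Nash equilibrium iff no player can strictly gain by switching unilaterally.
(A, W): P1 can switch to B (0 → 7). Not NE.
(A, X): P2 can switch to W (6 → 8). Not NE.
(A, Y): P1 can switch to D (8 → 9). Not NE.
(A, Z): P1 can switch to D (6 → 9). Not NE.
(B, W): P1 can switch to C (7 → 9). Not NE.
(B, X): P1 can switch to A (1 → 9). Not NE.
(C, W): P1 gets 9, best alternative 7; P2 gets 7, best alternative 5. No profitable deviation — NE.
(D, Z): P1 gets 9, best alternative 6; P2 gets 8, best alternative 7. No profitable deviation — NE.
(The remaining 8 profiles each have a profitable deviation by the same check.)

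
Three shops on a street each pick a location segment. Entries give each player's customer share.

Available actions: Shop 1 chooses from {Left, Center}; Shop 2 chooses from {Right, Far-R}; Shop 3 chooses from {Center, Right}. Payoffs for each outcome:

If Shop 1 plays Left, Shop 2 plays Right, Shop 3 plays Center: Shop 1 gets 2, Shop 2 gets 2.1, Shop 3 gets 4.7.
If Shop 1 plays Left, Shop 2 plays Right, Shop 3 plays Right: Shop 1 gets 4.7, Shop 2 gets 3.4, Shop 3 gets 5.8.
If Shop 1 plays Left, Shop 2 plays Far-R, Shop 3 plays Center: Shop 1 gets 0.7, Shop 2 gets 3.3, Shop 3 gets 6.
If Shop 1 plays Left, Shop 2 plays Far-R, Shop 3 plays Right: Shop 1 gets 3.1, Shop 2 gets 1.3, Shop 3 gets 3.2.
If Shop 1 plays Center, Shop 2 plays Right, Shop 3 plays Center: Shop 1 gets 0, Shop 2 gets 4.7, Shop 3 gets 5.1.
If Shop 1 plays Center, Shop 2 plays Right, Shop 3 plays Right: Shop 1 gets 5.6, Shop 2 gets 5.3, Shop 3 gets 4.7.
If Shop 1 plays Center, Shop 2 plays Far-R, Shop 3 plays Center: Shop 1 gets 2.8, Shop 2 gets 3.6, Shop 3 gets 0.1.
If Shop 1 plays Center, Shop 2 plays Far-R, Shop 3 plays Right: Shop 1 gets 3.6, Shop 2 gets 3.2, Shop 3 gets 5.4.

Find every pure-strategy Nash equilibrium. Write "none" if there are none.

This game has no pure Nash equilibrium.

Check each profile: it is a Nash equilibrium iff no player can strictly gain by switching unilaterally.
(Left, Right, Center): Shop 2 can switch to Far-R (2.1 → 3.3). Not NE.
(Left, Right, Right): Shop 1 can switch to Center (4.7 → 5.6). Not NE.
(Left, Far-R, Center): Shop 1 can switch to Center (0.7 → 2.8). Not NE.
(Left, Far-R, Right): Shop 1 can switch to Center (3.1 → 3.6). Not NE.
(Center, Right, Center): Shop 1 can switch to Left (0 → 2). Not NE.
(Center, Right, Right): Shop 3 can switch to Center (4.7 → 5.1). Not NE.
(Center, Far-R, Center): Shop 2 can switch to Right (3.6 → 4.7). Not NE.
(Center, Far-R, Right): Shop 2 can switch to Right (3.2 → 5.3). Not NE.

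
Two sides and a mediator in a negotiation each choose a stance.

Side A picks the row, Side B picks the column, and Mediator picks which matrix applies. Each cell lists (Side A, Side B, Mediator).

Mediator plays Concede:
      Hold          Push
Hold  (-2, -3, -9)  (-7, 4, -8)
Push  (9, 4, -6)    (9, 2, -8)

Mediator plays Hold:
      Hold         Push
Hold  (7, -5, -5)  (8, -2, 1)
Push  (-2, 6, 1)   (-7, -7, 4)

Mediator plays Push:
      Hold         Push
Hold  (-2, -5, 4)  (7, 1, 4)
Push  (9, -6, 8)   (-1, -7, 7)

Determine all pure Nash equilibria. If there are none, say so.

Pure-strategy Nash equilibria: (Hold, Push, Push) and (Push, Hold, Push)

(Hold, Hold, Concede): Side A can switch to Push (-2 → 9). Not NE.
(Hold, Hold, Hold): Side B can switch to Push (-5 → -2). Not NE.
(Hold, Hold, Push): Side A can switch to Push (-2 → 9). Not NE.
(Hold, Push, Concede): Side A can switch to Push (-7 → 9). Not NE.
(Hold, Push, Hold): Mediator can switch to Push (1 → 4). Not NE.
(Hold, Push, Push): Side A gets 7, best alternative -1; Side B gets 1, best alternative -5; Mediator gets 4, best alternative 1. No profitable deviation — NE.
(Push, Hold, Concede): Mediator can switch to Hold (-6 → 1). Not NE.
(Push, Hold, Hold): Side A can switch to Hold (-2 → 7). Not NE.
(Push, Hold, Push): Side A gets 9, best alternative -2; Side B gets -6, best alternative -7; Mediator gets 8, best alternative 1. No profitable deviation — NE.
(Push, Push, Concede): Side B can switch to Hold (2 → 4). Not NE.
(Push, Push, Hold): Side A can switch to Hold (-7 → 8). Not NE.
(Push, Push, Push): Side A can switch to Hold (-1 → 7). Not NE.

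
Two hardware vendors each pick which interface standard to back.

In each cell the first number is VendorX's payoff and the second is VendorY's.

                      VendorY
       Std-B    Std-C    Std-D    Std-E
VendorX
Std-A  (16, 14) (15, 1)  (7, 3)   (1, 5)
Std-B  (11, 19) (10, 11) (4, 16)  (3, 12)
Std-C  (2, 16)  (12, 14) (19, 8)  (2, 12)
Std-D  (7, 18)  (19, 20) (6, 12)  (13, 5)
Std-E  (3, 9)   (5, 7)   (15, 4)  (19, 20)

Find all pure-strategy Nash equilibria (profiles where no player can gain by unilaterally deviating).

(Std-A, Std-B) and (Std-D, Std-C) and (Std-E, Std-E)

VendorX against Std-B: payoffs 16, 11, 2, 7, 3 → best response Std-A.
VendorX against Std-C: payoffs 15, 10, 12, 19, 5 → best response Std-D.
VendorX against Std-D: payoffs 7, 4, 19, 6, 15 → best response Std-C.
VendorX against Std-E: payoffs 1, 3, 2, 13, 19 → best response Std-E.
VendorY against Std-A: payoffs 14, 1, 3, 5 → best response Std-B.
VendorY against Std-B: payoffs 19, 11, 16, 12 → best response Std-B.
VendorY against Std-C: payoffs 16, 14, 8, 12 → best response Std-B.
VendorY against Std-D: payoffs 18, 20, 12, 5 → best response Std-C.
VendorY against Std-E: payoffs 9, 7, 4, 20 → best response Std-E.
Mutual best responses: (Std-A, Std-B); (Std-D, Std-C); (Std-E, Std-E).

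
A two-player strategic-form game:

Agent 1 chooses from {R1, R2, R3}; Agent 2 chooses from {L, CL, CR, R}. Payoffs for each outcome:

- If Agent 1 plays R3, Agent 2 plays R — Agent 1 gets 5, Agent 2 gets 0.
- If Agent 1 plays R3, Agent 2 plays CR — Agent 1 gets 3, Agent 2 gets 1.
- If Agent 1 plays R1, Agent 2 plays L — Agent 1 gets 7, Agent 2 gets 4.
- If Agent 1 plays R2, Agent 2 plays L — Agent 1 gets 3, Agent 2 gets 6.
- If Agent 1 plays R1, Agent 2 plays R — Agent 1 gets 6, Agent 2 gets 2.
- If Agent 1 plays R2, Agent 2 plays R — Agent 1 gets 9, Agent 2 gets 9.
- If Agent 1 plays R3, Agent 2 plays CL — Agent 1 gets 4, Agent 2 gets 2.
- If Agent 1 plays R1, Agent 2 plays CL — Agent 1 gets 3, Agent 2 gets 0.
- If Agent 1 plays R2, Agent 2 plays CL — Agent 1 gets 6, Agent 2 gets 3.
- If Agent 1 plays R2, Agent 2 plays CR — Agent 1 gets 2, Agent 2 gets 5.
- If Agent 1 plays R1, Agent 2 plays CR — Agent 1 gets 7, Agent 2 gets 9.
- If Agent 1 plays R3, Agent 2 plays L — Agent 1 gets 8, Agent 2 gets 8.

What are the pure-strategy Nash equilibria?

For each player, find the best response to each opponent profile; mutual best responses are the pure NE.
Agent 1 against L: payoffs 7, 3, 8 → best response R3.
Agent 1 against CL: payoffs 3, 6, 4 → best response R2.
Agent 1 against CR: payoffs 7, 2, 3 → best response R1.
Agent 1 against R: payoffs 6, 9, 5 → best response R2.
Agent 2 against R1: payoffs 4, 0, 9, 2 → best response CR.
Agent 2 against R2: payoffs 6, 3, 5, 9 → best response R.
Agent 2 against R3: payoffs 8, 2, 1, 0 → best response L.
Mutual best responses: (R1, CR); (R2, R); (R3, L).

The pure Nash equilibria are (R1, CR), (R2, R), (R3, L).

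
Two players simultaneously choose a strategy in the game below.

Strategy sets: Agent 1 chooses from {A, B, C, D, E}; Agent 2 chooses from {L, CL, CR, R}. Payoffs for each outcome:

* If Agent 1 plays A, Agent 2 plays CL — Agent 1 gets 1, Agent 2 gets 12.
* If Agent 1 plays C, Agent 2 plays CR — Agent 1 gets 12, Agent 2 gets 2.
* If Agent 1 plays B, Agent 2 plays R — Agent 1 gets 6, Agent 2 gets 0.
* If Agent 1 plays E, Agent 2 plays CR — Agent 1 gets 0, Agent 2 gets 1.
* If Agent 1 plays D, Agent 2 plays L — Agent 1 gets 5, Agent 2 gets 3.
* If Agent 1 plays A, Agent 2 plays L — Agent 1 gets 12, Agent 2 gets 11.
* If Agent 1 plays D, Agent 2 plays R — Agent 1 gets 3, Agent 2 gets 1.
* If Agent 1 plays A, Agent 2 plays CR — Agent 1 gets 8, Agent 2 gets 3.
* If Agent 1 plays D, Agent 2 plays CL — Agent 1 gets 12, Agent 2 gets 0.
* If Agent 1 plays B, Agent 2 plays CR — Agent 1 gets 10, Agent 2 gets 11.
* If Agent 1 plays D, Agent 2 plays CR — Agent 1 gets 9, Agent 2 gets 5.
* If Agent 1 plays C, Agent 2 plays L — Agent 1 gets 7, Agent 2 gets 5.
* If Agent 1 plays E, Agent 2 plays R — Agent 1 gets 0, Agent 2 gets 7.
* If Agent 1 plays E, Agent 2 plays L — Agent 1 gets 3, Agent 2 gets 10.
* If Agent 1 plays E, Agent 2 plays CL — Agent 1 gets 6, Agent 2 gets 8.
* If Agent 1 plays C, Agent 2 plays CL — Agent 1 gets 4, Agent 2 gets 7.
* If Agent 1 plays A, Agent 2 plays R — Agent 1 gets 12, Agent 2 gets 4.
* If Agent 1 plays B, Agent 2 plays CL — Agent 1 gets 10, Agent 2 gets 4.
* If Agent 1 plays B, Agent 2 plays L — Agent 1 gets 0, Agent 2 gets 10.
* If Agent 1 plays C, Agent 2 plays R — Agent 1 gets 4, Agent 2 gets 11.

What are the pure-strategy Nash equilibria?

This game has no pure Nash equilibrium.

For each player, find the best response to each opponent profile; mutual best responses are the pure NE.
Agent 1 against L: payoffs 12, 0, 7, 5, 3 → best response A.
Agent 1 against CL: payoffs 1, 10, 4, 12, 6 → best response D.
Agent 1 against CR: payoffs 8, 10, 12, 9, 0 → best response C.
Agent 1 against R: payoffs 12, 6, 4, 3, 0 → best response A.
Agent 2 against A: payoffs 11, 12, 3, 4 → best response CL.
Agent 2 against B: payoffs 10, 4, 11, 0 → best response CR.
Agent 2 against C: payoffs 5, 7, 2, 11 → best response R.
Agent 2 against D: payoffs 3, 0, 5, 1 → best response CR.
Agent 2 against E: payoffs 10, 8, 1, 7 → best response L.
No profile is a mutual best response for all players.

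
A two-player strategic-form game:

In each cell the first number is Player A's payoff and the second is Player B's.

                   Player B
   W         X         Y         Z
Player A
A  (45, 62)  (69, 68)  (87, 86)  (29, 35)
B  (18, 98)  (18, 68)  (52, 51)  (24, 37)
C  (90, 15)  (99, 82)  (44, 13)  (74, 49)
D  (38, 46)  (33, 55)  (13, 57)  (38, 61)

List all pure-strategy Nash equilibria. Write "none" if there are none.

Pure-strategy Nash equilibria: (A, Y); (C, X)

Player A against W: payoffs 45, 18, 90, 38 → best response C.
Player A against X: payoffs 69, 18, 99, 33 → best response C.
Player A against Y: payoffs 87, 52, 44, 13 → best response A.
Player A against Z: payoffs 29, 24, 74, 38 → best response C.
Player B against A: payoffs 62, 68, 86, 35 → best response Y.
Player B against B: payoffs 98, 68, 51, 37 → best response W.
Player B against C: payoffs 15, 82, 13, 49 → best response X.
Player B against D: payoffs 46, 55, 57, 61 → best response Z.
Mutual best responses: (A, Y); (C, X).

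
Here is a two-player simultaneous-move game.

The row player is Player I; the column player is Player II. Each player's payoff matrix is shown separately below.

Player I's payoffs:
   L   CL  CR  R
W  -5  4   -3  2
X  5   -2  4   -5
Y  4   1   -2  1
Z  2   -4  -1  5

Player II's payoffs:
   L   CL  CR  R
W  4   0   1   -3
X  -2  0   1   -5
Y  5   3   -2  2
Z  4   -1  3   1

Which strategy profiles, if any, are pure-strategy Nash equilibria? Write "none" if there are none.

(X, CR)

(W, L): Player I can switch to X (-5 → 5). Not NE.
(W, CL): Player II can switch to L (0 → 4). Not NE.
(W, CR): Player I can switch to X (-3 → 4). Not NE.
(W, R): Player I can switch to Z (2 → 5). Not NE.
(X, L): Player II can switch to CL (-2 → 0). Not NE.
(X, CL): Player I can switch to W (-2 → 4). Not NE.
(X, CR): Player I gets 4, best alternative -1; Player II gets 1, best alternative 0. No profitable deviation — NE.
(X, R): Player I can switch to W (-5 → 2). Not NE.
(Y, L): Player I can switch to X (4 → 5). Not NE.
(Y, CL): Player I can switch to W (1 → 4). Not NE.
(Y, CR): Player I can switch to X (-2 → 4). Not NE.
(The remaining 5 profiles each have a profitable deviation by the same check.)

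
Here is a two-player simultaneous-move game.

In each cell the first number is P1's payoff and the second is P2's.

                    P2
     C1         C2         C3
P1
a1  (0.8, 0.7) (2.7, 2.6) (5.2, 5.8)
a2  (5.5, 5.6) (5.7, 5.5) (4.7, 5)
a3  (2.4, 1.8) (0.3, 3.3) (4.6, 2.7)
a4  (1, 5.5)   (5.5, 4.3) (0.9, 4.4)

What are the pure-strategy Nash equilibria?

The pure Nash equilibria are (a1, C3) and (a2, C1).

(a1, C1): P1 can switch to a2 (0.8 → 5.5). Not NE.
(a1, C2): P1 can switch to a2 (2.7 → 5.7). Not NE.
(a1, C3): P1 gets 5.2, best alternative 4.7; P2 gets 5.8, best alternative 2.6. No profitable deviation — NE.
(a2, C1): P1 gets 5.5, best alternative 2.4; P2 gets 5.6, best alternative 5.5. No profitable deviation — NE.
(a2, C2): P2 can switch to C1 (5.5 → 5.6). Not NE.
(a2, C3): P1 can switch to a1 (4.7 → 5.2). Not NE.
(a3, C1): P1 can switch to a2 (2.4 → 5.5). Not NE.
(a3, C2): P1 can switch to a1 (0.3 → 2.7). Not NE.
(a3, C3): P1 can switch to a1 (4.6 → 5.2). Not NE.
(a4, C1): P1 can switch to a2 (1 → 5.5). Not NE.
(a4, C2): P1 can switch to a2 (5.5 → 5.7). Not NE.
(a4, C3): P1 can switch to a1 (0.9 → 5.2). Not NE.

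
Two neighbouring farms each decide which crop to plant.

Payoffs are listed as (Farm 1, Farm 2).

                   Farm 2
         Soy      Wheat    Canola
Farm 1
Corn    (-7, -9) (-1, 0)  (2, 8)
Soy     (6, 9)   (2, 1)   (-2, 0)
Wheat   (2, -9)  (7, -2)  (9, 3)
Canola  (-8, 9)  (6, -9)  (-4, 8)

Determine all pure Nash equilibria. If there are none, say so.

(Corn, Soy): Farm 1 can switch to Soy (-7 → 6). Not NE.
(Corn, Wheat): Farm 1 can switch to Soy (-1 → 2). Not NE.
(Corn, Canola): Farm 1 can switch to Wheat (2 → 9). Not NE.
(Soy, Soy): Farm 1 gets 6, best alternative 2; Farm 2 gets 9, best alternative 1. No profitable deviation — NE.
(Soy, Wheat): Farm 1 can switch to Wheat (2 → 7). Not NE.
(Soy, Canola): Farm 1 can switch to Corn (-2 → 2). Not NE.
(Wheat, Soy): Farm 1 can switch to Soy (2 → 6). Not NE.
(Wheat, Canola): Farm 1 gets 9, best alternative 2; Farm 2 gets 3, best alternative -2. No profitable deviation — NE.
(The remaining 4 profiles each have a profitable deviation by the same check.)

The pure Nash equilibria are (Soy, Soy); (Wheat, Canola).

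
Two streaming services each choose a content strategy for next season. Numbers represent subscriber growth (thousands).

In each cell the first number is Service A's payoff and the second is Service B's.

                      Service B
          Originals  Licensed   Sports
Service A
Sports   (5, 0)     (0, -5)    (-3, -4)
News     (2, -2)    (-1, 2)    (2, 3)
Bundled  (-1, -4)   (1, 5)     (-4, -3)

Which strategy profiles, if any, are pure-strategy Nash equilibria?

Pure-strategy Nash equilibria: (Sports, Originals) and (News, Sports) and (Bundled, Licensed)

(Sports, Originals): Service A gets 5, best alternative 2; Service B gets 0, best alternative -4. No profitable deviation — NE.
(Sports, Licensed): Service A can switch to Bundled (0 → 1). Not NE.
(Sports, Sports): Service A can switch to News (-3 → 2). Not NE.
(News, Originals): Service A can switch to Sports (2 → 5). Not NE.
(News, Licensed): Service A can switch to Sports (-1 → 0). Not NE.
(News, Sports): Service A gets 2, best alternative -3; Service B gets 3, best alternative 2. No profitable deviation — NE.
(Bundled, Originals): Service A can switch to Sports (-1 → 5). Not NE.
(Bundled, Licensed): Service A gets 1, best alternative 0; Service B gets 5, best alternative -3. No profitable deviation — NE.
(Bundled, Sports): Service A can switch to Sports (-4 → -3). Not NE.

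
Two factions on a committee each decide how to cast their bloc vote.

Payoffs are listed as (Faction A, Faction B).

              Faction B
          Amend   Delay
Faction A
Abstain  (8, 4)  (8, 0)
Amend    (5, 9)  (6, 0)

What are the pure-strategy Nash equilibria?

Pure NE: (Abstain, Amend)

(Abstain, Amend): Faction A gets 8, best alternative 5; Faction B gets 4, best alternative 0. No profitable deviation — NE.
(Abstain, Delay): Faction B can switch to Amend (0 → 4). Not NE.
(Amend, Amend): Faction A can switch to Abstain (5 → 8). Not NE.
(Amend, Delay): Faction A can switch to Abstain (6 → 8). Not NE.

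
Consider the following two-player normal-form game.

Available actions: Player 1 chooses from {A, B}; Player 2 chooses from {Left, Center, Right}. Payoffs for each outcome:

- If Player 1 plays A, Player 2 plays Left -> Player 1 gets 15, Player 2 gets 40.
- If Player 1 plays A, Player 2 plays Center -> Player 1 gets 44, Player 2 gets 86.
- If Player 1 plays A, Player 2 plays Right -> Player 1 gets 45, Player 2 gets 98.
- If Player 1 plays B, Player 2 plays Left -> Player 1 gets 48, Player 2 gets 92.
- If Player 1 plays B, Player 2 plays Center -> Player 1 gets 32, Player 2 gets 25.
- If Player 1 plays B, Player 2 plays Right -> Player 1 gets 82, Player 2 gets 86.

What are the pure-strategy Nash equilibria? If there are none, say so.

Check each profile: it is a Nash equilibrium iff no player can strictly gain by switching unilaterally.
(A, Left): Player 1 can switch to B (15 → 48). Not NE.
(A, Center): Player 2 can switch to Right (86 → 98). Not NE.
(A, Right): Player 1 can switch to B (45 → 82). Not NE.
(B, Left): Player 1 gets 48, best alternative 15; Player 2 gets 92, best alternative 86. No profitable deviation — NE.
(B, Center): Player 1 can switch to A (32 → 44). Not NE.
(B, Right): Player 2 can switch to Left (86 → 92). Not NE.

Pure NE: (B, Left)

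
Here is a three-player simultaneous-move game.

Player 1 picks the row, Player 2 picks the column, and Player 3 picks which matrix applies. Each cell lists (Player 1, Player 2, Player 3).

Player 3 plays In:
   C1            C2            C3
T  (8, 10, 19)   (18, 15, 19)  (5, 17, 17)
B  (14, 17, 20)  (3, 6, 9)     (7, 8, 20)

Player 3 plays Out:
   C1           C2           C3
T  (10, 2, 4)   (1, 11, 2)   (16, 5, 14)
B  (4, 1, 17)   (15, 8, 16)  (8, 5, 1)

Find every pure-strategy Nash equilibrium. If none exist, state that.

(B, C1, In); (B, C2, Out)

Player 1 against (C1, In): payoffs 8, 14 → best response B.
Player 1 against (C1, Out): payoffs 10, 4 → best response T.
Player 1 against (C2, In): payoffs 18, 3 → best response T.
Player 1 against (C2, Out): payoffs 1, 15 → best response B.
Player 1 against (C3, In): payoffs 5, 7 → best response B.
Player 1 against (C3, Out): payoffs 16, 8 → best response T.
Player 2 against (T, In): payoffs 10, 15, 17 → best response C3.
Player 2 against (T, Out): payoffs 2, 11, 5 → best response C2.
Player 2 against (B, In): payoffs 17, 6, 8 → best response C1.
Player 2 against (B, Out): payoffs 1, 8, 5 → best response C2.
Player 3 against (T, C1): payoffs 19, 4 → best response In.
Player 3 against (T, C2): payoffs 19, 2 → best response In.
Player 3 against (T, C3): payoffs 17, 14 → best response In.
Player 3 against (B, C1): payoffs 20, 17 → best response In.
Player 3 against (B, C2): payoffs 9, 16 → best response Out.
Player 3 against (B, C3): payoffs 20, 1 → best response In.
Mutual best responses: (B, C1, In); (B, C2, Out).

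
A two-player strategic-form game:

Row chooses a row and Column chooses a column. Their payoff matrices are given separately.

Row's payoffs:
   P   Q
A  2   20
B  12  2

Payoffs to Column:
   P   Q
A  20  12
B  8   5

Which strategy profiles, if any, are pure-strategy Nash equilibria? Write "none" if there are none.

Pure NE: (B, P)

Row against P: payoffs 2, 12 → best response B.
Row against Q: payoffs 20, 2 → best response A.
Column against A: payoffs 20, 12 → best response P.
Column against B: payoffs 8, 5 → best response P.
Mutual best responses: (B, P).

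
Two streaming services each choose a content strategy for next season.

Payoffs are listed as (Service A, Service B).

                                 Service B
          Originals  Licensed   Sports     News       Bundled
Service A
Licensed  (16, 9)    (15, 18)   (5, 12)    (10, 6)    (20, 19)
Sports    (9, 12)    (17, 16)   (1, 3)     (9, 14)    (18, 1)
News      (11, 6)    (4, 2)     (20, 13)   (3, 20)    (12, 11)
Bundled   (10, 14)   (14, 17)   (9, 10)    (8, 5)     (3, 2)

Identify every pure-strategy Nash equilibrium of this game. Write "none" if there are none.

The pure Nash equilibria are (Licensed, Bundled), (Sports, Licensed).

(Licensed, Originals): Service B can switch to Licensed (9 → 18). Not NE.
(Licensed, Licensed): Service A can switch to Sports (15 → 17). Not NE.
(Licensed, Sports): Service A can switch to News (5 → 20). Not NE.
(Licensed, News): Service B can switch to Originals (6 → 9). Not NE.
(Licensed, Bundled): Service A gets 20, best alternative 18; Service B gets 19, best alternative 18. No profitable deviation — NE.
(Sports, Originals): Service A can switch to Licensed (9 → 16). Not NE.
(Sports, Licensed): Service A gets 17, best alternative 15; Service B gets 16, best alternative 14. No profitable deviation — NE.
(Sports, Sports): Service A can switch to Licensed (1 → 5). Not NE.
(Sports, News): Service A can switch to Licensed (9 → 10). Not NE.
(Sports, Bundled): Service A can switch to Licensed (18 → 20). Not NE.
(News, Originals): Service A can switch to Licensed (11 → 16). Not NE.
(News, Licensed): Service A can switch to Licensed (4 → 15). Not NE.
(The remaining 8 profiles each have a profitable deviation by the same check.)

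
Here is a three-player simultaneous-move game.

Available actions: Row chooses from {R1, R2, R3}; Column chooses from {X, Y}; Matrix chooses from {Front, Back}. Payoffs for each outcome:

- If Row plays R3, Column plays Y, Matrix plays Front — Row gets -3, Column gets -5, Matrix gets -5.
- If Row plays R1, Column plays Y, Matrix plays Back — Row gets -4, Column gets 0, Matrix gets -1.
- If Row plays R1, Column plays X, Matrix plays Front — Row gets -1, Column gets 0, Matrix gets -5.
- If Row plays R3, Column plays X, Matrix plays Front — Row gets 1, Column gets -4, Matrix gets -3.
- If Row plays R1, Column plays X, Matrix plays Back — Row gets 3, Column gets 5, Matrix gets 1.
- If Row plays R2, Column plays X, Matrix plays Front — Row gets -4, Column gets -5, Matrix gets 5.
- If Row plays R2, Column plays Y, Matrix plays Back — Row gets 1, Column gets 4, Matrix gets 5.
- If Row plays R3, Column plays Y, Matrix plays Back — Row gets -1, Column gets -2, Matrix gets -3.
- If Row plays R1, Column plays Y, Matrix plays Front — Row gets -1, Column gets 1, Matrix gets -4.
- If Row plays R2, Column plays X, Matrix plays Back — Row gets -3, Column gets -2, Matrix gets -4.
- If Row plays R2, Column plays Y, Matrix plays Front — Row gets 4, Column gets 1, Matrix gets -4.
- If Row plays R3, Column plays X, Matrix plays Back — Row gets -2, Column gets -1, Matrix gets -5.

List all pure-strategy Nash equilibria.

(R1, X, Back) and (R2, Y, Back) and (R3, X, Front)

Row against (X, Front): payoffs -1, -4, 1 → best response R3.
Row against (X, Back): payoffs 3, -3, -2 → best response R1.
Row against (Y, Front): payoffs -1, 4, -3 → best response R2.
Row against (Y, Back): payoffs -4, 1, -1 → best response R2.
Column against (R1, Front): payoffs 0, 1 → best response Y.
Column against (R1, Back): payoffs 5, 0 → best response X.
Column against (R2, Front): payoffs -5, 1 → best response Y.
Column against (R2, Back): payoffs -2, 4 → best response Y.
Column against (R3, Front): payoffs -4, -5 → best response X.
Column against (R3, Back): payoffs -1, -2 → best response X.
Matrix against (R1, X): payoffs -5, 1 → best response Back.
Matrix against (R1, Y): payoffs -4, -1 → best response Back.
Matrix against (R2, X): payoffs 5, -4 → best response Front.
Matrix against (R2, Y): payoffs -4, 5 → best response Back.
Matrix against (R3, X): payoffs -3, -5 → best response Front.
Matrix against (R3, Y): payoffs -5, -3 → best response Back.
Mutual best responses: (R1, X, Back); (R2, Y, Back); (R3, X, Front).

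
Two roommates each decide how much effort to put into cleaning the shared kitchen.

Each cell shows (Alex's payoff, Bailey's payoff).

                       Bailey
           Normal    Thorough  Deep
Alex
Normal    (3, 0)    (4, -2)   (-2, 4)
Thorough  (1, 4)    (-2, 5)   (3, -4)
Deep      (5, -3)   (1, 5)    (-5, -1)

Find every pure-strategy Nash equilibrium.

none

(Normal, Normal): Alex can switch to Deep (3 → 5). Not NE.
(Normal, Thorough): Bailey can switch to Normal (-2 → 0). Not NE.
(Normal, Deep): Alex can switch to Thorough (-2 → 3). Not NE.
(Thorough, Normal): Alex can switch to Normal (1 → 3). Not NE.
(Thorough, Thorough): Alex can switch to Normal (-2 → 4). Not NE.
(Thorough, Deep): Bailey can switch to Normal (-4 → 4). Not NE.
(Deep, Normal): Bailey can switch to Thorough (-3 → 5). Not NE.
(Deep, Thorough): Alex can switch to Normal (1 → 4). Not NE.
(Deep, Deep): Alex can switch to Normal (-5 → -2). Not NE.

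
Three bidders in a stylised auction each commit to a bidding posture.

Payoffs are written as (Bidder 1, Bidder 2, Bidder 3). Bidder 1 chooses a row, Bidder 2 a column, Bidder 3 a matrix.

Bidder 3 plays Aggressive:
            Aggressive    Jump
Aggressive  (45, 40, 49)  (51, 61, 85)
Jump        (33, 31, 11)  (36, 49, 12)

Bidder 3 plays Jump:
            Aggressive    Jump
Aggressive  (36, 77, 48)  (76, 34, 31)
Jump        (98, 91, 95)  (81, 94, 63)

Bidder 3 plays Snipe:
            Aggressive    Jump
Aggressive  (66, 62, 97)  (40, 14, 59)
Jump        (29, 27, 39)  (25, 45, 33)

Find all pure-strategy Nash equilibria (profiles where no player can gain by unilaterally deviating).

Bidder 1 against (Aggressive, Aggressive): payoffs 45, 33 → best response Aggressive.
Bidder 1 against (Aggressive, Jump): payoffs 36, 98 → best response Jump.
Bidder 1 against (Aggressive, Snipe): payoffs 66, 29 → best response Aggressive.
Bidder 1 against (Jump, Aggressive): payoffs 51, 36 → best response Aggressive.
Bidder 1 against (Jump, Jump): payoffs 76, 81 → best response Jump.
Bidder 1 against (Jump, Snipe): payoffs 40, 25 → best response Aggressive.
Bidder 2 against (Aggressive, Aggressive): payoffs 40, 61 → best response Jump.
Bidder 2 against (Aggressive, Jump): payoffs 77, 34 → best response Aggressive.
Bidder 2 against (Aggressive, Snipe): payoffs 62, 14 → best response Aggressive.
Bidder 2 against (Jump, Aggressive): payoffs 31, 49 → best response Jump.
Bidder 2 against (Jump, Jump): payoffs 91, 94 → best response Jump.
Bidder 2 against (Jump, Snipe): payoffs 27, 45 → best response Jump.
Bidder 3 against (Aggressive, Aggressive): payoffs 49, 48, 97 → best response Snipe.
Bidder 3 against (Aggressive, Jump): payoffs 85, 31, 59 → best response Aggressive.
Bidder 3 against (Jump, Aggressive): payoffs 11, 95, 39 → best response Jump.
Bidder 3 against (Jump, Jump): payoffs 12, 63, 33 → best response Jump.
Mutual best responses: (Aggressive, Aggressive, Snipe); (Aggressive, Jump, Aggressive); (Jump, Jump, Jump).

The pure Nash equilibria are (Aggressive, Aggressive, Snipe) and (Aggressive, Jump, Aggressive) and (Jump, Jump, Jump).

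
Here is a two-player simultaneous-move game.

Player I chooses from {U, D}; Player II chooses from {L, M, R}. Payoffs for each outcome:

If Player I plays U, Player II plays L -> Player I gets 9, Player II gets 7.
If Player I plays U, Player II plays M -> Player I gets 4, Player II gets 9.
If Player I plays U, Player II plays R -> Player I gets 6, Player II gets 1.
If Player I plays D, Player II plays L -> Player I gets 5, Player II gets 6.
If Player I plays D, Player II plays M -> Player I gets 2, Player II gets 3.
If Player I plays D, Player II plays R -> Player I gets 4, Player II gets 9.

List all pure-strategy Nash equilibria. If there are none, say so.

(U, M)

For each player, find the best response to each opponent profile; mutual best responses are the pure NE.
Player I against L: payoffs 9, 5 → best response U.
Player I against M: payoffs 4, 2 → best response U.
Player I against R: payoffs 6, 4 → best response U.
Player II against U: payoffs 7, 9, 1 → best response M.
Player II against D: payoffs 6, 3, 9 → best response R.
Mutual best responses: (U, M).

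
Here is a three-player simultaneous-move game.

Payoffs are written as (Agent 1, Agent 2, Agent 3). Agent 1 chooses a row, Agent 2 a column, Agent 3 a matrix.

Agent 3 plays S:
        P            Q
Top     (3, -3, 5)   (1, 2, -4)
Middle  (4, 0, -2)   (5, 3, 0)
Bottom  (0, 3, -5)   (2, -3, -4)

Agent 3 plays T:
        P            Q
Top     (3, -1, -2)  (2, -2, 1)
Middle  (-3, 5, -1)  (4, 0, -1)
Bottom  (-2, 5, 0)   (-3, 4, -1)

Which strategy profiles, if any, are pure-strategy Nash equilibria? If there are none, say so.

Check each profile: it is a Nash equilibrium iff no player can strictly gain by switching unilaterally.
(Top, P, S): Agent 1 can switch to Middle (3 → 4). Not NE.
(Top, P, T): Agent 3 can switch to S (-2 → 5). Not NE.
(Top, Q, S): Agent 1 can switch to Middle (1 → 5). Not NE.
(Top, Q, T): Agent 1 can switch to Middle (2 → 4). Not NE.
(Middle, P, S): Agent 2 can switch to Q (0 → 3). Not NE.
(Middle, P, T): Agent 1 can switch to Top (-3 → 3). Not NE.
(Middle, Q, S): Agent 1 gets 5, best alternative 2; Agent 2 gets 3, best alternative 0; Agent 3 gets 0, best alternative -1. No profitable deviation — NE.
(Middle, Q, T): Agent 2 can switch to P (0 → 5). Not NE.
(Bottom, P, S): Agent 1 can switch to Top (0 → 3). Not NE.
(The remaining 3 profiles each have a profitable deviation by the same check.)

(Middle, Q, S)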